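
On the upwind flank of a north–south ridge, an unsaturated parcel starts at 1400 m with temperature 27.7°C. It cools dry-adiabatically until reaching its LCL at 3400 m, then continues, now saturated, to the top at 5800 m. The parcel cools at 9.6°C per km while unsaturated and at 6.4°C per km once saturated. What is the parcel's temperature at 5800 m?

-6.86°C

From 1400 m to 3400 m (dry): cools by 9.6 × 2 = 19.2°C, giving 8.5°C.
From 3400 m to 5800 m (saturated): cools by 6.4 × 2.4 = 15.36°C, giving -6.86°C.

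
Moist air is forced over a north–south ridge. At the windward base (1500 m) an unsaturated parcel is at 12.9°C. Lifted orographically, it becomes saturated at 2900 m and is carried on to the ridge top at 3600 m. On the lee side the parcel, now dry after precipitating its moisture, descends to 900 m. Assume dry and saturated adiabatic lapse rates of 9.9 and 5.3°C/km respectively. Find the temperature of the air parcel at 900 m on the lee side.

22.06°C

Dry to 2900 m: -9.9 × 1.4 km = -13.86°C, so T = -0.96°C.
Saturated to 3600 m: -5.3 × 0.7 km = -3.71°C, so T = -4.67°C.
Dry descent to 900 m: +9.9 × 2.7 km = +26.73°C, so T = 22.06°C.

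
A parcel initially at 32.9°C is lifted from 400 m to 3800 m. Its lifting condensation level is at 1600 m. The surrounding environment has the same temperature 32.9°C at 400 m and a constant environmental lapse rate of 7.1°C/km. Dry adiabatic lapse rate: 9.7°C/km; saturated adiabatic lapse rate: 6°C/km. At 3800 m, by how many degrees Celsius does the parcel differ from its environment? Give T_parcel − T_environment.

-0.7°C (parcel cooler than environment)

Parcel:
  Dry to 1600 m: -9.7 × 1.2 km = -11.64°C, so T = 21.26°C.
  Saturated to 3800 m: -6 × 2.2 km = -13.2°C, so T = 8.06°C.
Environment:
  Environment to 3800 m: -7.1 × 3.4 km = -24.14°C, so T = 8.76°C.
T_parcel − T_env = 8.06 − 8.76 = -0.7°C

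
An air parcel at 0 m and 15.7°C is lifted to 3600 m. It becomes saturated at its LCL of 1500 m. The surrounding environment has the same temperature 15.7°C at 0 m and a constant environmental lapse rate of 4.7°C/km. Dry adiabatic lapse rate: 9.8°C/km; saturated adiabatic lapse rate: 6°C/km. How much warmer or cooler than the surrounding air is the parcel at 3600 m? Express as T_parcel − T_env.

-10.38°C (parcel cooler than environment)

Parcel:
  0–1500 m, dry: Δz = 1.5 km ⇒ ΔT = -14.7°C; T = 1°C
  1500–3600 m, saturated: Δz = 2.1 km ⇒ ΔT = -12.6°C; T = -11.6°C
Environment:
  0–3600 m, environment: Δz = 3.6 km ⇒ ΔT = -16.92°C; T = -1.22°C
T_parcel − T_env = -11.6 − (-1.22) = -10.38°C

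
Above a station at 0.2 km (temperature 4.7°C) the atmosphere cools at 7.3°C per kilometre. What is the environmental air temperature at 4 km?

-23.04°C

200 → 4000 m (environmental, 7.3°C/km): ΔT = -7.3 × 3.8 = -27.74°C → T = -23.04°C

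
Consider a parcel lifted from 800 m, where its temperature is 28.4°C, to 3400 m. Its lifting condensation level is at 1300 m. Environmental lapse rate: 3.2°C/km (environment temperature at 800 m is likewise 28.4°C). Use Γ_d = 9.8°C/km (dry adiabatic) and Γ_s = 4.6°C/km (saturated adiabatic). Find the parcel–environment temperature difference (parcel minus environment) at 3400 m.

Parcel:
  From 800 m to 1300 m (dry): cools by 9.8 × 0.5 = 4.9°C, giving 23.5°C.
  From 1300 m to 3400 m (saturated): cools by 4.6 × 2.1 = 9.66°C, giving 13.84°C.
Environment:
  From 800 m to 3400 m (environment): cools by 3.2 × 2.6 = 8.32°C, giving 20.08°C.
T_parcel − T_env = 13.84 − 20.08 = -6.24°C

-6.24°C (parcel cooler than environment)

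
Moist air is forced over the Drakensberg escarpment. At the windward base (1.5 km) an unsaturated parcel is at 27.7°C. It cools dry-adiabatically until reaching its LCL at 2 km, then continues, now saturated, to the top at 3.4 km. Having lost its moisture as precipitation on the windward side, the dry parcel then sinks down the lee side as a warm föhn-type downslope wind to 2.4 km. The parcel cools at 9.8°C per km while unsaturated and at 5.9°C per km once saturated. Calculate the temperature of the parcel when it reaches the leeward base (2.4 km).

1500–2000 m, dry: Δz = 0.5 km ⇒ ΔT = -4.9°C; T = 22.8°C
2000–3400 m, saturated: Δz = 1.4 km ⇒ ΔT = -8.26°C; T = 14.54°C
3400–2400 m, dry descent: Δz = 1 km ⇒ ΔT = +9.8°C; T = 24.34°C

24.34°C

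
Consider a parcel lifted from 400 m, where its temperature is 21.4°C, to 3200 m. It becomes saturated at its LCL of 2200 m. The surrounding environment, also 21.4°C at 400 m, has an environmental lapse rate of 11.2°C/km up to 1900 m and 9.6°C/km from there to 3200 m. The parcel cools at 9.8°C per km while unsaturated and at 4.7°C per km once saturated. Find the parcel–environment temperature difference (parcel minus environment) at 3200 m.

Parcel:
  Dry to 2200 m: -9.8 × 1.8 km = -17.64°C, so T = 3.76°C.
  Saturated to 3200 m: -4.7 × 1 km = -4.7°C, so T = -0.94°C.
Environment:
  Environment, lower layer to 1900 m: -11.2 × 1.5 km = -16.8°C, so T = 4.6°C.
  Environment, upper layer to 3200 m: -9.6 × 1.3 km = -12.48°C, so T = -7.88°C.
T_parcel − T_env = -0.94 − (-7.88) = +6.94°C

+6.94°C (parcel warmer than environment)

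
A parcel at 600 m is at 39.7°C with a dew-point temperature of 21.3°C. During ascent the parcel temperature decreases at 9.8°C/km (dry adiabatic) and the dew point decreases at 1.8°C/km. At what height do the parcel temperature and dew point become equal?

2900 m

T and T_d converge at 9.8 − 1.8 = 8°C per km
Height above start = (39.7 − 21.3) / 8 = 2.3 km
LCL altitude = 600 m + 2300 m = 2900 m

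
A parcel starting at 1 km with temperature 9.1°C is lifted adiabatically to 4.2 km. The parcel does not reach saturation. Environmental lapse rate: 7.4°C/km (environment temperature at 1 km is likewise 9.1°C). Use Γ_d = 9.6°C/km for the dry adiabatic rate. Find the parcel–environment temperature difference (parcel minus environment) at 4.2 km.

-7.04°C (parcel cooler than environment)

Parcel:
  From 1000 m to 4200 m (dry): cools by 9.6 × 3.2 = 30.72°C, giving -21.62°C.
Environment:
  From 1000 m to 4200 m (environment): cools by 7.4 × 3.2 = 23.68°C, giving -14.58°C.
T_parcel − T_env = -21.62 − (-14.58) = -7.04°C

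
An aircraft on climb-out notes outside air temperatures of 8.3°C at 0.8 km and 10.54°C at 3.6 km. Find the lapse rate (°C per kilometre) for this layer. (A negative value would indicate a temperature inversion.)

Γ = −ΔT/Δz = (8.3 − 10.54) / (3600 − 800) m
  = -2.24°C / 2.8 km = -0.8°C/km

-0.8°C/km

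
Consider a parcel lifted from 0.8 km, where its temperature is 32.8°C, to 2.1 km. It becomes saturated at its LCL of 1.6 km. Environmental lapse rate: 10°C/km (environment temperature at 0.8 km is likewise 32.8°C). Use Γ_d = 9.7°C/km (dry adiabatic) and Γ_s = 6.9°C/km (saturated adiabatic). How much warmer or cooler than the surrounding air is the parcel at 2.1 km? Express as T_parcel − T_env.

+1.79°C (parcel warmer than environment)

Parcel:
  Dry to 1600 m: -9.7 × 0.8 km = -7.76°C, so T = 25.04°C.
  Saturated to 2100 m: -6.9 × 0.5 km = -3.45°C, so T = 21.59°C.
Environment:
  Environment to 2100 m: -10 × 1.3 km = -13°C, so T = 19.8°C.
T_parcel − T_env = 21.59 − 19.8 = +1.79°C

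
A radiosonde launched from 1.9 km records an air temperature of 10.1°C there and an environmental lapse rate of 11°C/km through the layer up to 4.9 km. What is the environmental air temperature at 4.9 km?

1900 → 4900 m (environmental, 11°C/km): ΔT = -11 × 3 = -33°C → T = -22.9°C

-22.9°C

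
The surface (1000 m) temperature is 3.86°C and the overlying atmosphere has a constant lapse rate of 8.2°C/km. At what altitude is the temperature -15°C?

3300 m

Height above start = (3.86 − (-15)) / 8.2 = 2.3 km
Altitude = 1000 m + 2300 m = 3300 m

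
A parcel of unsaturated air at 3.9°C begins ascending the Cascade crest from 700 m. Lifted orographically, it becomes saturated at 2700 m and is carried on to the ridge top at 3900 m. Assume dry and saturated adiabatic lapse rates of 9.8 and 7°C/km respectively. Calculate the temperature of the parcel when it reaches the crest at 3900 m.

-24.1°C

700 → 2700 m (dry, 9.8°C/km): ΔT = -9.8 × 2 = -19.6°C → T = -15.7°C
2700 → 3900 m (saturated, 7°C/km): ΔT = -7 × 1.2 = -8.4°C → T = -24.1°C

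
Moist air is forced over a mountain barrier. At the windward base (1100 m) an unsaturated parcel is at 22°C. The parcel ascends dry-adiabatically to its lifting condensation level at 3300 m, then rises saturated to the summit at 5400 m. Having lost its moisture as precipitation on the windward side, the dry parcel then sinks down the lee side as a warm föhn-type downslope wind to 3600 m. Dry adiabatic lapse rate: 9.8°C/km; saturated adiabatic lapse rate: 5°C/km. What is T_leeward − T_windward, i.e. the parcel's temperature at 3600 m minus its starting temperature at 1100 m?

Dry to 3300 m: -9.8 × 2.2 km = -21.56°C, so T = 0.44°C.
Saturated to 5400 m: -5 × 2.1 km = -10.5°C, so T = -10.06°C.
Dry descent to 3600 m: +9.8 × 1.8 km = +17.64°C, so T = 7.58°C.
Net change vs windward start: 7.58 − 22 = -14.42°C

-14.42°C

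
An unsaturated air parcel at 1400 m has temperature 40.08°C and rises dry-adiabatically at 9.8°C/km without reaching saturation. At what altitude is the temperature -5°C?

Height above start = (40.08 − (-5)) / 9.8 = 4.6 km
Altitude = 1400 m + 4600 m = 6000 m

6000 m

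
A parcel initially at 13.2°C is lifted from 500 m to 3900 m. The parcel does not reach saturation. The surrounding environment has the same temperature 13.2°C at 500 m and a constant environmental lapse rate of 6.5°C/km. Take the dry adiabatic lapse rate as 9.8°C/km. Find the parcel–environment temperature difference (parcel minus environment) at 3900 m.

Parcel:
  From 500 m to 3900 m (dry): cools by 9.8 × 3.4 = 33.32°C, giving -20.12°C.
Environment:
  From 500 m to 3900 m (environment): cools by 6.5 × 3.4 = 22.1°C, giving -8.9°C.
T_parcel − T_env = -20.12 − (-8.9) = -11.22°C

-11.22°C (parcel cooler than environment)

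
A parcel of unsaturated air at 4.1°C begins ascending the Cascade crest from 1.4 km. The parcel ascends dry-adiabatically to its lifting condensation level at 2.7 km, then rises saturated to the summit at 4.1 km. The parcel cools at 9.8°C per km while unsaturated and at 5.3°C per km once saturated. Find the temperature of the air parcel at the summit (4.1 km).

-16.06°C

From 1400 m to 2700 m (dry): cools by 9.8 × 1.3 = 12.74°C, giving -8.64°C.
From 2700 m to 4100 m (saturated): cools by 5.3 × 1.4 = 7.42°C, giving -16.06°C.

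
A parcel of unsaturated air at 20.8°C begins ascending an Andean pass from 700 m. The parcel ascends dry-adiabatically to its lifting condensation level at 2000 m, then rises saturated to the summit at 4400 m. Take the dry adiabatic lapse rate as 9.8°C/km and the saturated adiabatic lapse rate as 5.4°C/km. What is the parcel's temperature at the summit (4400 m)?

-4.9°C

Dry to 2000 m: -9.8 × 1.3 km = -12.74°C, so T = 8.06°C.
Saturated to 4400 m: -5.4 × 2.4 km = -12.96°C, so T = -4.9°C.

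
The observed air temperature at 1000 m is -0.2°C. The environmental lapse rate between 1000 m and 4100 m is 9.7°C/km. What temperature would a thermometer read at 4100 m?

From 1000 m to 4100 m (environmental): cools by 9.7 × 3.1 = 30.07°C, giving -30.27°C.

-30.27°C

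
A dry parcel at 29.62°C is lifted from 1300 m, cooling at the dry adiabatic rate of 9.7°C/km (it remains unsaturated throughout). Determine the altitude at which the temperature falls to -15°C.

Height above start = (29.62 − (-15)) / 9.7 = 4.6 km
Altitude = 1300 m + 4600 m = 5900 m

5900 m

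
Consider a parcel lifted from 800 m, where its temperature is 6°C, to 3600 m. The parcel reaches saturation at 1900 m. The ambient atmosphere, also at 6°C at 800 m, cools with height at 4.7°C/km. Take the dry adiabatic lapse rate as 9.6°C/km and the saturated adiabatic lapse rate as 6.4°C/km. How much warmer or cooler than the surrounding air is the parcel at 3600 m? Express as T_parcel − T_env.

-8.28°C (parcel cooler than environment)

Parcel:
  From 800 m to 1900 m (dry): cools by 9.6 × 1.1 = 10.56°C, giving -4.56°C.
  From 1900 m to 3600 m (saturated): cools by 6.4 × 1.7 = 10.88°C, giving -15.44°C.
Environment:
  From 800 m to 3600 m (environment): cools by 4.7 × 2.8 = 13.16°C, giving -7.16°C.
T_parcel − T_env = -15.44 − (-7.16) = -8.28°C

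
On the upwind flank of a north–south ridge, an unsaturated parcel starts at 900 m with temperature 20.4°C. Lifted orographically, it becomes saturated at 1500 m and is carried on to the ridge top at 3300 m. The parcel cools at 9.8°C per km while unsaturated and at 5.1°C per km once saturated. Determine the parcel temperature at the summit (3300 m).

5.34°C

Dry to 1500 m: -9.8 × 0.6 km = -5.88°C, so T = 14.52°C.
Saturated to 3300 m: -5.1 × 1.8 km = -9.18°C, so T = 5.34°C.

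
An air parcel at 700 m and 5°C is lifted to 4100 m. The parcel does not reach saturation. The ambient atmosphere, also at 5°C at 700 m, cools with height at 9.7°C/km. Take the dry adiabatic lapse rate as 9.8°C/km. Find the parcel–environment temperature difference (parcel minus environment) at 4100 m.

-0.34°C (parcel cooler than environment)

Parcel:
  Dry to 4100 m: -9.8 × 3.4 km = -33.32°C, so T = -28.32°C.
Environment:
  Environment to 4100 m: -9.7 × 3.4 km = -32.98°C, so T = -27.98°C.
T_parcel − T_env = -28.32 − (-27.98) = -0.34°C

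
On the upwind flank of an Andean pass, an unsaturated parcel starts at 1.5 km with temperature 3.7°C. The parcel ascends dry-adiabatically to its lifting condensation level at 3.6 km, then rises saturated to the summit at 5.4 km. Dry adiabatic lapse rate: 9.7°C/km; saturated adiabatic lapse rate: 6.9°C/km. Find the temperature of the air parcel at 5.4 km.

1500–3600 m, dry: Δz = 2.1 km ⇒ ΔT = -20.37°C; T = -16.67°C
3600–5400 m, saturated: Δz = 1.8 km ⇒ ΔT = -12.42°C; T = -29.09°C

-29.09°C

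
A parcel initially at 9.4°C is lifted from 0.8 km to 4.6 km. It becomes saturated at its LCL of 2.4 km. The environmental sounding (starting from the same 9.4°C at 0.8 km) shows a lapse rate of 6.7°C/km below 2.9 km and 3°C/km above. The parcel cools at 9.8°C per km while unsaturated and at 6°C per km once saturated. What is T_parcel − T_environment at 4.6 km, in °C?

Parcel:
  800–2400 m, dry: Δz = 1.6 km ⇒ ΔT = -15.68°C; T = -6.28°C
  2400–4600 m, saturated: Δz = 2.2 km ⇒ ΔT = -13.2°C; T = -19.48°C
Environment:
  800–2900 m, environment, lower layer: Δz = 2.1 km ⇒ ΔT = -14.07°C; T = -4.67°C
  2900–4600 m, environment, upper layer: Δz = 1.7 km ⇒ ΔT = -5.1°C; T = -9.77°C
T_parcel − T_env = -19.48 − (-9.77) = -9.71°C

-9.71°C (parcel cooler than environment)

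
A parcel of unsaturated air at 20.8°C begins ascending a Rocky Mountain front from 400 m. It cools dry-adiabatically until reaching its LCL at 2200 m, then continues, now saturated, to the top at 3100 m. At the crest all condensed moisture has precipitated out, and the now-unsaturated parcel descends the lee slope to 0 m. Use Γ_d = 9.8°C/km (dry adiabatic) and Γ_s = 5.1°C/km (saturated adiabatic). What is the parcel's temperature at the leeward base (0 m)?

28.95°C

From 400 m to 2200 m (dry): cools by 9.8 × 1.8 = 17.64°C, giving 3.16°C.
From 2200 m to 3100 m (saturated): cools by 5.1 × 0.9 = 4.59°C, giving -1.43°C.
From 3100 m to 0 m (dry descent): warms by 9.8 × 3.1 = 30.38°C, giving 28.95°C.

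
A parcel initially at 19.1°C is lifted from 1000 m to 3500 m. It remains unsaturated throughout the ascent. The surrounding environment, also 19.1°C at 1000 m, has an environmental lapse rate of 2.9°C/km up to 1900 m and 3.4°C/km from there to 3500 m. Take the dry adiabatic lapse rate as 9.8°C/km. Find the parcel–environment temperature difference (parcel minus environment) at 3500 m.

Parcel:
  1000–3500 m, dry: Δz = 2.5 km ⇒ ΔT = -24.5°C; T = -5.4°C
Environment:
  1000–1900 m, environment, lower layer: Δz = 0.9 km ⇒ ΔT = -2.61°C; T = 16.49°C
  1900–3500 m, environment, upper layer: Δz = 1.6 km ⇒ ΔT = -5.44°C; T = 11.05°C
T_parcel − T_env = -5.4 − 11.05 = -16.45°C

-16.45°C (parcel cooler than environment)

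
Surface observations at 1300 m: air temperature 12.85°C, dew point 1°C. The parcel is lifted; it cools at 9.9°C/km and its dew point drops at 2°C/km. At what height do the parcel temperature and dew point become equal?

2800 m

T and T_d converge at 9.9 − 2 = 7.9°C per km
Height above start = (12.85 − 1) / 7.9 = 1.5 km
LCL altitude = 1300 m + 1500 m = 2800 m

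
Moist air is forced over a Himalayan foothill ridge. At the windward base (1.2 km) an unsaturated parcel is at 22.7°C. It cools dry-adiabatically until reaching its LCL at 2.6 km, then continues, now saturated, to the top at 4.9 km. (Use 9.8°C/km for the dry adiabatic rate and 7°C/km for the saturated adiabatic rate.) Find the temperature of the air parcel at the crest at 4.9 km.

-7.12°C

Dry to 2600 m: -9.8 × 1.4 km = -13.72°C, so T = 8.98°C.
Saturated to 4900 m: -7 × 2.3 km = -16.1°C, so T = -7.12°C.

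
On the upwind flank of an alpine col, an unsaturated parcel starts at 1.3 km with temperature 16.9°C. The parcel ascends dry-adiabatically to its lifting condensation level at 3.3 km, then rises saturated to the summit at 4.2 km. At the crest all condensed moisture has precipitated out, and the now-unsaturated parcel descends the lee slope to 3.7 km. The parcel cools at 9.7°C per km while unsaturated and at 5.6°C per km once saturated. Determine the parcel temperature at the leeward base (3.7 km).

-2.69°C

1300 → 3300 m (dry, 9.7°C/km): ΔT = -9.7 × 2 = -19.4°C → T = -2.5°C
3300 → 4200 m (saturated, 5.6°C/km): ΔT = -5.6 × 0.9 = -5.04°C → T = -7.54°C
4200 → 3700 m (dry descent, 9.7°C/km): ΔT = +9.7 × 0.5 = +4.85°C → T = -2.69°C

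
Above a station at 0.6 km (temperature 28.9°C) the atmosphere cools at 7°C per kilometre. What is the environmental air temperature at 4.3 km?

600 → 4300 m (environmental, 7°C/km): ΔT = -7 × 3.7 = -25.9°C → T = 3°C

3°C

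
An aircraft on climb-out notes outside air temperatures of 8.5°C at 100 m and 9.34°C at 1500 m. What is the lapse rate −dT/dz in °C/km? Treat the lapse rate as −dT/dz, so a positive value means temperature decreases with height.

Γ = −ΔT/Δz = (8.5 − 9.34) / (1500 − 100) m
  = -0.84°C / 1.4 km = -0.6°C/km

-0.6°C/km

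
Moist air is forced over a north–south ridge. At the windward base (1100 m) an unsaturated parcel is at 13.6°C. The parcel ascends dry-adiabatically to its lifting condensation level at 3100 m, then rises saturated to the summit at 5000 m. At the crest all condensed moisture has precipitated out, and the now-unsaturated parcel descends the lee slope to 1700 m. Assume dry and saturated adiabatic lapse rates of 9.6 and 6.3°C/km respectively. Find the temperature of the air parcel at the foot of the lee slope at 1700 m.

Dry to 3100 m: -9.6 × 2 km = -19.2°C, so T = -5.6°C.
Saturated to 5000 m: -6.3 × 1.9 km = -11.97°C, so T = -17.57°C.
Dry descent to 1700 m: +9.6 × 3.3 km = +31.68°C, so T = 14.11°C.

14.11°C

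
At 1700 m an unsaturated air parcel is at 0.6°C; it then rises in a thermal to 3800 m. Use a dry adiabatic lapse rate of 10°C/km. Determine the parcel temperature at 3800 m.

-20.4°C

Dry adiabatic to 3800 m: -10 × 2.1 km = -21°C, so T = -20.4°C.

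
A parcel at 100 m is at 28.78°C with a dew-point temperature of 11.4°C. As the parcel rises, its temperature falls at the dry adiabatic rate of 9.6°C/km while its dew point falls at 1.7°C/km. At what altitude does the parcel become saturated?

2300 m

T and T_d converge at 9.6 − 1.7 = 7.9°C per km
Height above start = (28.78 − 11.4) / 7.9 = 2.2 km
LCL altitude = 100 m + 2200 m = 2300 m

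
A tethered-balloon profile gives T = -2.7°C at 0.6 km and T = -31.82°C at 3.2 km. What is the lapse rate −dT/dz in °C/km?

11.2°C/km

Γ = −ΔT/Δz = (-2.7 − (-31.82)) / (3200 − 600) m
  = 29.12°C / 2.6 km = 11.2°C/km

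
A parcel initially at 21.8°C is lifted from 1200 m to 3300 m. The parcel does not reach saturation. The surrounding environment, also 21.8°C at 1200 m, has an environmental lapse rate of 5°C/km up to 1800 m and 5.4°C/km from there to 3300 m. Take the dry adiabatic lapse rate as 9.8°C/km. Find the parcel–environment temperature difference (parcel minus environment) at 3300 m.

Parcel:
  From 1200 m to 3300 m (dry): cools by 9.8 × 2.1 = 20.58°C, giving 1.22°C.
Environment:
  From 1200 m to 1800 m (environment, lower layer): cools by 5 × 0.6 = 3°C, giving 18.8°C.
  From 1800 m to 3300 m (environment, upper layer): cools by 5.4 × 1.5 = 8.1°C, giving 10.7°C.
T_parcel − T_env = 1.22 − 10.7 = -9.48°C

-9.48°C (parcel cooler than environment)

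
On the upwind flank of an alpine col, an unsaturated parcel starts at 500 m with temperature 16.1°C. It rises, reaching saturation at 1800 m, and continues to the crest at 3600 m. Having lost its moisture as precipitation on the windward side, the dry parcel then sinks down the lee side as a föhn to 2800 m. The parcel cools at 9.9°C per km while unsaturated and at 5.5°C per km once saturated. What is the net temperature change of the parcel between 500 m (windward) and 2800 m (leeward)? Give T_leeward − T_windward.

-14.85°C

500 → 1800 m (dry, 9.9°C/km): ΔT = -9.9 × 1.3 = -12.87°C → T = 3.23°C
1800 → 3600 m (saturated, 5.5°C/km): ΔT = -5.5 × 1.8 = -9.9°C → T = -6.67°C
3600 → 2800 m (dry descent, 9.9°C/km): ΔT = +9.9 × 0.8 = +7.92°C → T = 1.25°C
Net change vs windward start: 1.25 − 16.1 = -14.85°C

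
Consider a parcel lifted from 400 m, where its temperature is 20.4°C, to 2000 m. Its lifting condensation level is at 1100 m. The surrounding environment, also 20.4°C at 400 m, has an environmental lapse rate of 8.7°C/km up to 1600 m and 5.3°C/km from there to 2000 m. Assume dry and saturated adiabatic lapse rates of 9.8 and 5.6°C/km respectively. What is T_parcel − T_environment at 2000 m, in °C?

Parcel:
  400–1100 m, dry: Δz = 0.7 km ⇒ ΔT = -6.86°C; T = 13.54°C
  1100–2000 m, saturated: Δz = 0.9 km ⇒ ΔT = -5.04°C; T = 8.5°C
Environment:
  400–1600 m, environment, lower layer: Δz = 1.2 km ⇒ ΔT = -10.44°C; T = 9.96°C
  1600–2000 m, environment, upper layer: Δz = 0.4 km ⇒ ΔT = -2.12°C; T = 7.84°C
T_parcel − T_env = 8.5 − 7.84 = +0.66°C

+0.66°C (parcel warmer than environment)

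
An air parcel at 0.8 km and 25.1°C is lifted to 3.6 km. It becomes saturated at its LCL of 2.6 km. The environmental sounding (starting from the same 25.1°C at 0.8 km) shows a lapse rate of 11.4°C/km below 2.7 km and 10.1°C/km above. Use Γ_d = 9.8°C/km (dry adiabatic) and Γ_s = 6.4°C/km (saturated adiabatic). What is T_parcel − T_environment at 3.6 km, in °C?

Parcel:
  800 → 2600 m (dry, 9.8°C/km): ΔT = -9.8 × 1.8 = -17.64°C → T = 7.46°C
  2600 → 3600 m (saturated, 6.4°C/km): ΔT = -6.4 × 1 = -6.4°C → T = 1.06°C
Environment:
  800 → 2700 m (environment, lower layer, 11.4°C/km): ΔT = -11.4 × 1.9 = -21.66°C → T = 3.44°C
  2700 → 3600 m (environment, upper layer, 10.1°C/km): ΔT = -10.1 × 0.9 = -9.09°C → T = -5.65°C
T_parcel − T_env = 1.06 − (-5.65) = +6.71°C

+6.71°C (parcel warmer than environment)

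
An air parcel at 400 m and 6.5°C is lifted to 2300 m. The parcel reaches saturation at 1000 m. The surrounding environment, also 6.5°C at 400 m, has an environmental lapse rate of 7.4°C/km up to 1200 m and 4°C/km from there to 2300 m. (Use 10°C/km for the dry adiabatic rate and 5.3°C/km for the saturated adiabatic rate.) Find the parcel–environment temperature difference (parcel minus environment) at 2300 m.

Parcel:
  400–1000 m, dry: Δz = 0.6 km ⇒ ΔT = -6°C; T = 0.5°C
  1000–2300 m, saturated: Δz = 1.3 km ⇒ ΔT = -6.89°C; T = -6.39°C
Environment:
  400–1200 m, environment, lower layer: Δz = 0.8 km ⇒ ΔT = -5.92°C; T = 0.58°C
  1200–2300 m, environment, upper layer: Δz = 1.1 km ⇒ ΔT = -4.4°C; T = -3.82°C
T_parcel − T_env = -6.39 − (-3.82) = -2.57°C

-2.57°C (parcel cooler than environment)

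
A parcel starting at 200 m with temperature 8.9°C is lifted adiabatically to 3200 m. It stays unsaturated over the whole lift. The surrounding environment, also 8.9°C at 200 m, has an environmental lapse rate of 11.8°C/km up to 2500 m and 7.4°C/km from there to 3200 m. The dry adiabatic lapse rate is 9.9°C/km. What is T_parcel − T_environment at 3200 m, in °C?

Parcel:
  Dry to 3200 m: -9.9 × 3 km = -29.7°C, so T = -20.8°C.
Environment:
  Environment, lower layer to 2500 m: -11.8 × 2.3 km = -27.14°C, so T = -18.24°C.
  Environment, upper layer to 3200 m: -7.4 × 0.7 km = -5.18°C, so T = -23.42°C.
T_parcel − T_env = -20.8 − (-23.42) = +2.62°C

+2.62°C (parcel warmer than environment)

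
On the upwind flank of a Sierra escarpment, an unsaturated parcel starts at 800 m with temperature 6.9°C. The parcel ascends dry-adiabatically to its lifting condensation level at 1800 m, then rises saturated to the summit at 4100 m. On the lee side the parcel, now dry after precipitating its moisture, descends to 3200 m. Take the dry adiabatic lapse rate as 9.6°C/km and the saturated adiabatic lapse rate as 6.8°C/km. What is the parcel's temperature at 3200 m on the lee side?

From 800 m to 1800 m (dry): cools by 9.6 × 1 = 9.6°C, giving -2.7°C.
From 1800 m to 4100 m (saturated): cools by 6.8 × 2.3 = 15.64°C, giving -18.34°C.
From 4100 m to 3200 m (dry descent): warms by 9.6 × 0.9 = 8.64°C, giving -9.7°C.

-9.7°C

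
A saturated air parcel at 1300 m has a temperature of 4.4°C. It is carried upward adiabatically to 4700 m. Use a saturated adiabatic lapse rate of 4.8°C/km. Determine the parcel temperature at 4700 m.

1300–4700 m, saturated adiabatic: Δz = 3.4 km ⇒ ΔT = -16.32°C; T = -11.92°C

-11.92°C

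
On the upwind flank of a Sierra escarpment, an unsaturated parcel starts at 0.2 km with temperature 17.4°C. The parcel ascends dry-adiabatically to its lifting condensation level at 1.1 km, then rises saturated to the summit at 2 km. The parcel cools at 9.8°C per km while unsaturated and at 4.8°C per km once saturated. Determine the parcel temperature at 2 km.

From 200 m to 1100 m (dry): cools by 9.8 × 0.9 = 8.82°C, giving 8.58°C.
From 1100 m to 2000 m (saturated): cools by 4.8 × 0.9 = 4.32°C, giving 4.26°C.

4.26°C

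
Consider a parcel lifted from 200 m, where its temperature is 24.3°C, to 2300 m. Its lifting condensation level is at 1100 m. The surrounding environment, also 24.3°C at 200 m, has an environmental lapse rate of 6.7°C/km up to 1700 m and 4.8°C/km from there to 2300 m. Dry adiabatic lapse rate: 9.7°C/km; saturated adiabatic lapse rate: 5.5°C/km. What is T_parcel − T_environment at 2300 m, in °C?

-2.4°C (parcel cooler than environment)

Parcel:
  From 200 m to 1100 m (dry): cools by 9.7 × 0.9 = 8.73°C, giving 15.57°C.
  From 1100 m to 2300 m (saturated): cools by 5.5 × 1.2 = 6.6°C, giving 8.97°C.
Environment:
  From 200 m to 1700 m (environment, lower layer): cools by 6.7 × 1.5 = 10.05°C, giving 14.25°C.
  From 1700 m to 2300 m (environment, upper layer): cools by 4.8 × 0.6 = 2.88°C, giving 11.37°C.
T_parcel − T_env = 8.97 − 11.37 = -2.4°C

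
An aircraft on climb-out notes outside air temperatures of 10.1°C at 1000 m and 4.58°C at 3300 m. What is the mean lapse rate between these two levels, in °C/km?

2.4°C/km

Γ = −ΔT/Δz = (10.1 − 4.58) / (3300 − 1000) m
  = 5.52°C / 2.3 km = 2.4°C/km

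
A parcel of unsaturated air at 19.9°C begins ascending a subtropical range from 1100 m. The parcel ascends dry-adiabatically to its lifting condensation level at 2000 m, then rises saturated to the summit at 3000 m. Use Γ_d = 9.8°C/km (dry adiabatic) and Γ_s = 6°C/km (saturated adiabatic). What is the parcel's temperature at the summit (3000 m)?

5.08°C

From 1100 m to 2000 m (dry): cools by 9.8 × 0.9 = 8.82°C, giving 11.08°C.
From 2000 m to 3000 m (saturated): cools by 6 × 1 = 6°C, giving 5.08°C.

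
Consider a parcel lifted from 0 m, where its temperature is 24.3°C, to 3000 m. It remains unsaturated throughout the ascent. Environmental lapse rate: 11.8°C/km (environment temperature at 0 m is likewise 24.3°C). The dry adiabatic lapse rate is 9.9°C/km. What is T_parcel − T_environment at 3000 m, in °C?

+5.7°C (parcel warmer than environment)

Parcel:
  0–3000 m, dry: Δz = 3 km ⇒ ΔT = -29.7°C; T = -5.4°C
Environment:
  0–3000 m, environment: Δz = 3 km ⇒ ΔT = -35.4°C; T = -11.1°C
T_parcel − T_env = -5.4 − (-11.1) = +5.7°C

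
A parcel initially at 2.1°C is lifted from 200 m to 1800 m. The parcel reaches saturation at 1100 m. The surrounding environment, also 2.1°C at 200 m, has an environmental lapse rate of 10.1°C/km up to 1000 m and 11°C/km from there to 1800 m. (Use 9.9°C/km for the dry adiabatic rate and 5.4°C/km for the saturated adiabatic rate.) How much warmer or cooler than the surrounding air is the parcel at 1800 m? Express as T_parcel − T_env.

+4.19°C (parcel warmer than environment)

Parcel:
  Dry to 1100 m: -9.9 × 0.9 km = -8.91°C, so T = -6.81°C.
  Saturated to 1800 m: -5.4 × 0.7 km = -3.78°C, so T = -10.59°C.
Environment:
  Environment, lower layer to 1000 m: -10.1 × 0.8 km = -8.08°C, so T = -5.98°C.
  Environment, upper layer to 1800 m: -11 × 0.8 km = -8.8°C, so T = -14.78°C.
T_parcel − T_env = -10.59 − (-14.78) = +4.19°C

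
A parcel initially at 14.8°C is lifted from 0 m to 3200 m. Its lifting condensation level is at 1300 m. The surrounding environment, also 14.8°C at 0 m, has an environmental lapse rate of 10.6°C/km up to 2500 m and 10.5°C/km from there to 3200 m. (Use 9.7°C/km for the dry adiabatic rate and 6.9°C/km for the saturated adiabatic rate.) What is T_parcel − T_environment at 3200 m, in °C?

+8.13°C (parcel warmer than environment)

Parcel:
  From 0 m to 1300 m (dry): cools by 9.7 × 1.3 = 12.61°C, giving 2.19°C.
  From 1300 m to 3200 m (saturated): cools by 6.9 × 1.9 = 13.11°C, giving -10.92°C.
Environment:
  From 0 m to 2500 m (environment, lower layer): cools by 10.6 × 2.5 = 26.5°C, giving -11.7°C.
  From 2500 m to 3200 m (environment, upper layer): cools by 10.5 × 0.7 = 7.35°C, giving -19.05°C.
T_parcel − T_env = -10.92 − (-19.05) = +8.13°C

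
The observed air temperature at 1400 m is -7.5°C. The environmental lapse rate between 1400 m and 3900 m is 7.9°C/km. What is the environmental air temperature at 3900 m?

-27.25°C

1400–3900 m, environmental: Δz = 2.5 km ⇒ ΔT = -19.75°C; T = -27.25°C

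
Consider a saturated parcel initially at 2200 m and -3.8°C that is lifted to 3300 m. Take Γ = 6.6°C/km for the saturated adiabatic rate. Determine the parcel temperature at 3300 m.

-11.06°C

2200 → 3300 m (saturated adiabatic, 6.6°C/km): ΔT = -6.6 × 1.1 = -7.26°C → T = -11.06°C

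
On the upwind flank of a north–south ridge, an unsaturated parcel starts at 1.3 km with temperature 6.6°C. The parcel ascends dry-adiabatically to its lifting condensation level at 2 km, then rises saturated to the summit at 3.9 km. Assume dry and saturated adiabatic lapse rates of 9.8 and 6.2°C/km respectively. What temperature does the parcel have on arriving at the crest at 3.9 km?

-12.04°C

1300 → 2000 m (dry, 9.8°C/km): ΔT = -9.8 × 0.7 = -6.86°C → T = -0.26°C
2000 → 3900 m (saturated, 6.2°C/km): ΔT = -6.2 × 1.9 = -11.78°C → T = -12.04°C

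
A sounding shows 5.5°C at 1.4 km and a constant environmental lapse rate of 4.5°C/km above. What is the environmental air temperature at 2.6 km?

0.1°C

1400–2600 m, environmental: Δz = 1.2 km ⇒ ΔT = -5.4°C; T = 0.1°C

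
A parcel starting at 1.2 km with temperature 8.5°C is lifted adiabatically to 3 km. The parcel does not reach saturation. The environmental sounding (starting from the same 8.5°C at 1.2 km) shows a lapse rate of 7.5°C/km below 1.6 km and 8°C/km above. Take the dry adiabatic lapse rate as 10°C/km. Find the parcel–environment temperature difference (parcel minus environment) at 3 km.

-3.8°C (parcel cooler than environment)

Parcel:
  Dry to 3000 m: -10 × 1.8 km = -18°C, so T = -9.5°C.
Environment:
  Environment, lower layer to 1600 m: -7.5 × 0.4 km = -3°C, so T = 5.5°C.
  Environment, upper layer to 3000 m: -8 × 1.4 km = -11.2°C, so T = -5.7°C.
T_parcel − T_env = -9.5 − (-5.7) = -3.8°C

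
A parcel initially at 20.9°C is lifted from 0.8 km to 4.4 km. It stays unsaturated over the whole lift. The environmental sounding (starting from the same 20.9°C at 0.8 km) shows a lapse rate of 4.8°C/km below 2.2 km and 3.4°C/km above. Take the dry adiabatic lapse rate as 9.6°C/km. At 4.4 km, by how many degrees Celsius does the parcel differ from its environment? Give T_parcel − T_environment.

Parcel:
  Dry to 4400 m: -9.6 × 3.6 km = -34.56°C, so T = -13.66°C.
Environment:
  Environment, lower layer to 2200 m: -4.8 × 1.4 km = -6.72°C, so T = 14.18°C.
  Environment, upper layer to 4400 m: -3.4 × 2.2 km = -7.48°C, so T = 6.7°C.
T_parcel − T_env = -13.66 − 6.7 = -20.36°C

-20.36°C (parcel cooler than environment)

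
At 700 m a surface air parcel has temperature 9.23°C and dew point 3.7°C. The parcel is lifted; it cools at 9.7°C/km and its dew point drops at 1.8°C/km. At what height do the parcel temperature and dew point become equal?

T and T_d converge at 9.7 − 1.8 = 7.9°C per km
Height above start = (9.23 − 3.7) / 7.9 = 0.7 km
LCL altitude = 700 m + 700 m = 1400 m

1400 m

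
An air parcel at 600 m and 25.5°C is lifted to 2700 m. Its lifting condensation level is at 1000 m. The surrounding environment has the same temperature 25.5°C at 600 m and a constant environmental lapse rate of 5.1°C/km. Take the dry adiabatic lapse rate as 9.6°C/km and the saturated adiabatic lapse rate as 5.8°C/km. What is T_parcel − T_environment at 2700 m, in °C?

Parcel:
  Dry to 1000 m: -9.6 × 0.4 km = -3.84°C, so T = 21.66°C.
  Saturated to 2700 m: -5.8 × 1.7 km = -9.86°C, so T = 11.8°C.
Environment:
  Environment to 2700 m: -5.1 × 2.1 km = -10.71°C, so T = 14.79°C.
T_parcel − T_env = 11.8 − 14.79 = -2.99°C

-2.99°C (parcel cooler than environment)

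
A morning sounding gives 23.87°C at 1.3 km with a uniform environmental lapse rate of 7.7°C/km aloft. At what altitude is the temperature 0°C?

Height above start = (23.87 − 0) / 7.7 = 3.1 km
Altitude = 1300 m + 3100 m = 4400 m

4.4 km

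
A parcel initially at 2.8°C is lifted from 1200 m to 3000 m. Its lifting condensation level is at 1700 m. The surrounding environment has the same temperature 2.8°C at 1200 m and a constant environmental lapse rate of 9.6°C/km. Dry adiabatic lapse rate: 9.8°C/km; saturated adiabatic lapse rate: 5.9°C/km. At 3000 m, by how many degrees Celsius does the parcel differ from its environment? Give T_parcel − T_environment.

+4.71°C (parcel warmer than environment)

Parcel:
  1200–1700 m, dry: Δz = 0.5 km ⇒ ΔT = -4.9°C; T = -2.1°C
  1700–3000 m, saturated: Δz = 1.3 km ⇒ ΔT = -7.67°C; T = -9.77°C
Environment:
  1200–3000 m, environment: Δz = 1.8 km ⇒ ΔT = -17.28°C; T = -14.48°C
T_parcel − T_env = -9.77 − (-14.48) = +4.71°C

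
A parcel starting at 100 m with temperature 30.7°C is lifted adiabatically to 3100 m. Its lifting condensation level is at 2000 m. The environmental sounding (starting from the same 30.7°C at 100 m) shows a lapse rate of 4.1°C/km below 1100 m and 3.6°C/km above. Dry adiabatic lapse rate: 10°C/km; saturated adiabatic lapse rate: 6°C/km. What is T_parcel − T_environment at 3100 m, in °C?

Parcel:
  Dry to 2000 m: -10 × 1.9 km = -19°C, so T = 11.7°C.
  Saturated to 3100 m: -6 × 1.1 km = -6.6°C, so T = 5.1°C.
Environment:
  Environment, lower layer to 1100 m: -4.1 × 1 km = -4.1°C, so T = 26.6°C.
  Environment, upper layer to 3100 m: -3.6 × 2 km = -7.2°C, so T = 19.4°C.
T_parcel − T_env = 5.1 − 19.4 = -14.3°C

-14.3°C (parcel cooler than environment)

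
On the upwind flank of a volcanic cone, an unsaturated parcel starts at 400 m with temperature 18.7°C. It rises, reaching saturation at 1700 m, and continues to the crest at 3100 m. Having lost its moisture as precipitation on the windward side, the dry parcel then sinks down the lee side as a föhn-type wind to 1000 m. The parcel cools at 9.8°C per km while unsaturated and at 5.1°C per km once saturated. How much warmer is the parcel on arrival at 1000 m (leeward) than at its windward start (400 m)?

Dry to 1700 m: -9.8 × 1.3 km = -12.74°C, so T = 5.96°C.
Saturated to 3100 m: -5.1 × 1.4 km = -7.14°C, so T = -1.18°C.
Dry descent to 1000 m: +9.8 × 2.1 km = +20.58°C, so T = 19.4°C.
Net change vs windward start: 19.4 − 18.7 = +0.7°C

+0.7°C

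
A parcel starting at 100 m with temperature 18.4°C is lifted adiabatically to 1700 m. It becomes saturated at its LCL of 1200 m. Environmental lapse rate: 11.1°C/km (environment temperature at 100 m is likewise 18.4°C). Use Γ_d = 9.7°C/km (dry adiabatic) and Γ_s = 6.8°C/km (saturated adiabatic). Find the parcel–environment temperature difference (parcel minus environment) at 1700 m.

+3.69°C (parcel warmer than environment)

Parcel:
  100 → 1200 m (dry, 9.7°C/km): ΔT = -9.7 × 1.1 = -10.67°C → T = 7.73°C
  1200 → 1700 m (saturated, 6.8°C/km): ΔT = -6.8 × 0.5 = -3.4°C → T = 4.33°C
Environment:
  100 → 1700 m (environment, 11.1°C/km): ΔT = -11.1 × 1.6 = -17.76°C → T = 0.64°C
T_parcel − T_env = 4.33 − 0.64 = +3.69°C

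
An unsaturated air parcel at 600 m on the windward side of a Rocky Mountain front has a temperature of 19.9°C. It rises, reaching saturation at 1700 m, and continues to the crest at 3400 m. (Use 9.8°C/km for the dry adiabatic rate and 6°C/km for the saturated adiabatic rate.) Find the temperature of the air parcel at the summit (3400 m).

-1.08°C

600 → 1700 m (dry, 9.8°C/km): ΔT = -9.8 × 1.1 = -10.78°C → T = 9.12°C
1700 → 3400 m (saturated, 6°C/km): ΔT = -6 × 1.7 = -10.2°C → T = -1.08°C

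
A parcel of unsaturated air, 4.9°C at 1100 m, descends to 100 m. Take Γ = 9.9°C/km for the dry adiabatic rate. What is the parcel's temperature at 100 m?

14.8°C

1100–100 m, dry adiabatic: Δz = 1 km ⇒ ΔT = +9.9°C; T = 14.8°C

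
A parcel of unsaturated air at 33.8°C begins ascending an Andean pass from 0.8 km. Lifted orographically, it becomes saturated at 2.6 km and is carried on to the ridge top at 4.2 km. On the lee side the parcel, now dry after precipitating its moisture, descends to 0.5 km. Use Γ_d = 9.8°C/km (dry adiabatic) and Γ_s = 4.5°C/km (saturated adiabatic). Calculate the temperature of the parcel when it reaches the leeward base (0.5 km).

45.22°C

Dry to 2600 m: -9.8 × 1.8 km = -17.64°C, so T = 16.16°C.
Saturated to 4200 m: -4.5 × 1.6 km = -7.2°C, so T = 8.96°C.
Dry descent to 500 m: +9.8 × 3.7 km = +36.26°C, so T = 45.22°C.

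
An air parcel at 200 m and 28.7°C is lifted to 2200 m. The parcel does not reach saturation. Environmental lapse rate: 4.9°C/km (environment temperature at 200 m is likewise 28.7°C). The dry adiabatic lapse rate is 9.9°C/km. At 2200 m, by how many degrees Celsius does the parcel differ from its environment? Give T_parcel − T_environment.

-10°C (parcel cooler than environment)

Parcel:
  Dry to 2200 m: -9.9 × 2 km = -19.8°C, so T = 8.9°C.
Environment:
  Environment to 2200 m: -4.9 × 2 km = -9.8°C, so T = 18.9°C.
T_parcel − T_env = 8.9 − 18.9 = -10°C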